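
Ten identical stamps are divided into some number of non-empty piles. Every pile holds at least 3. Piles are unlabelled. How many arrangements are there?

Listing the qualifying partitions of 10:
10
3 + 7
4 + 6
5 + 5
3 + 3 + 4
Counting gives 5.

5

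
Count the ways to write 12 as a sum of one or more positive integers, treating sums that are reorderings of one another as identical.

Enumerating by decreasing first part gives 77 partitions in all.

77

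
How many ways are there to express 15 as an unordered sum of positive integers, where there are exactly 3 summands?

They are:
13+1+1
12+2+1
11+3+1
11+2+2
10+4+1
10+3+2
9+5+1
9+4+2
9+3+3
8+6+1
8+5+2
8+4+3
7+7+1
7+6+2
7+5+3
7+4+4
6+6+3
6+5+4
5+5+5
Counting gives 19.

19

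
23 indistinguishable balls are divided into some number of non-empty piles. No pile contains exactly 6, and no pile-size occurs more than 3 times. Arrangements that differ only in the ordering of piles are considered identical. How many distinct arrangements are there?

426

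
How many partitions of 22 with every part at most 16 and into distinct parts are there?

79

Enumerating by decreasing first part gives 79 partitions in all.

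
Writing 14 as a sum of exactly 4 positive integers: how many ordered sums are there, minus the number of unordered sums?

263

Ordered (compositions into 4 parts): C(13,3) = 286.
Unordered (partitions into 4 parts): 23.
Difference: 286 − 23 = 263.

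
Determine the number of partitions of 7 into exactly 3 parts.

4

Listing the qualifying partitions of 7:
5, 1, 1
4, 2, 1
3, 3, 1
3, 2, 2
Counting gives 4.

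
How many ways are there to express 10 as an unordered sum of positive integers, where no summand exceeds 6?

A partial list (first 12 by largest part):
4+6
1+3+6
2+2+6
1+1+2+6
1+1+1+1+6
5+5
1+4+5
2+3+5
1+1+3+5
1+2+2+5
1+1+1+2+5
1+1+1+1+1+5
…and 23 more, for 35 total.

35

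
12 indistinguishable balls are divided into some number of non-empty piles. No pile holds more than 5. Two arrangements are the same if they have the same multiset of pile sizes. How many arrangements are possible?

A partial list (first 12 by largest part):
5,5,2
5,5,1,1
5,4,3
5,4,2,1
5,4,1,1,1
5,3,3,1
5,3,2,2
5,3,2,1,1
5,3,1,1,1,1
5,2,2,2,1
5,2,2,1,1,1
5,2,1,1,1,1,1
…and 35 more, for 47 total.

47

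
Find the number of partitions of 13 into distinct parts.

18

They are:
13
12,1
11,2
10,3
10,2,1
9,4
9,3,1
8,5
8,4,1
8,3,2
7,6
7,5,1
7,4,2
7,3,2,1
6,5,2
6,4,3
6,4,2,1
5,4,3,1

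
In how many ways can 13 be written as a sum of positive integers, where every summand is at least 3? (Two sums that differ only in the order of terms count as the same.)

10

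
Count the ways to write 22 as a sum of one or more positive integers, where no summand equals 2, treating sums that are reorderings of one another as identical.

375

Enumerating by decreasing first part gives 375 partitions in all.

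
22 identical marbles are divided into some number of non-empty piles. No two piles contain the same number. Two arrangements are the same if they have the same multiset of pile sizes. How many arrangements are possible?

89

A full systematic count gives 89.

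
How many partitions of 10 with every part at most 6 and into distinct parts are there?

5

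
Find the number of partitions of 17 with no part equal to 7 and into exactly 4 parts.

31

There are too many to list fully; the first 12 (by largest part) are:
1,1,1,14
1,1,2,13
1,1,3,12
1,2,2,12
1,1,4,11
1,2,3,11
2,2,2,11
1,1,5,10
1,2,4,10
1,3,3,10
2,2,3,10
1,1,6,9
…and 19 more, for 31 total.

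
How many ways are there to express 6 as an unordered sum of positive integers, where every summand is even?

Enumerating:
6
4+2
2+2+2

3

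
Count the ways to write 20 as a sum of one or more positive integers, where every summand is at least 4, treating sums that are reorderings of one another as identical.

Enumerating:
20
16+4
15+5
14+6
13+7
12+8
12+4+4
11+9
11+5+4
10+10
10+6+4
10+5+5
9+7+4
9+6+5
8+8+4
8+7+5
8+6+6
8+4+4+4
7+7+6
7+5+4+4
6+6+4+4
6+5+5+4
5+5+5+5
4+4+4+4+4

24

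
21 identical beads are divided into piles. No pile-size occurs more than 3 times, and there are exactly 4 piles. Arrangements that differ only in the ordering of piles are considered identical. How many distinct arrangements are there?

72

Counting exhaustively, 72 partitions satisfy the conditions.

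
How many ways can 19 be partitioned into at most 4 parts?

A full systematic count gives 94.

94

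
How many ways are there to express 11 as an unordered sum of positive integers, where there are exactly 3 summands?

The partitions of 11 that satisfy the conditions:
9, 1, 1
8, 2, 1
7, 3, 1
7, 2, 2
6, 4, 1
6, 3, 2
5, 5, 1
5, 4, 2
5, 3, 3
4, 4, 3

10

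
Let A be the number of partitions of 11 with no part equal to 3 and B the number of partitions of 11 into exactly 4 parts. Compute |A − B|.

Partitions of 11 with no part equal to 3: 34.
Partitions of 11 into exactly 4 parts: 11.
|34 − 11| = 23.

23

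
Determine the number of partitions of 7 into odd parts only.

Listing the qualifying partitions of 7:
7
5,1,1
3,3,1
3,1,1,1,1
1,1,1,1,1,1,1

5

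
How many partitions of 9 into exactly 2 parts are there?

Enumerating:
8+1
7+2
6+3
5+4

4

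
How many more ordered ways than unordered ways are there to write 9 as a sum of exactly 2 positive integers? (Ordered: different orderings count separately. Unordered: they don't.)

Ordered (compositions into 2 parts): C(8,1) = 8.
Partitions of 9 into exactly 2 parts: 4.
Difference: 8 − 4 = 4.

4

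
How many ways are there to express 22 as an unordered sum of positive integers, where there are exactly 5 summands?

Systematic enumeration (by largest part, then next-largest, …) yields 119.

119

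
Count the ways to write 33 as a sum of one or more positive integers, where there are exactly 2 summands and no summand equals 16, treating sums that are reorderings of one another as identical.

Enumerating:
1, 32
2, 31
3, 30
4, 29
5, 28
6, 27
7, 26
8, 25
9, 24
10, 23
11, 22
12, 21
13, 20
14, 19
15, 18
Counting gives 15.

15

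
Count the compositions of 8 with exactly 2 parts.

A composition of 8 into 2 positive parts is chosen by placing 1 dividers among the 7 gaps between 8 units: C(7,1) = 7.

7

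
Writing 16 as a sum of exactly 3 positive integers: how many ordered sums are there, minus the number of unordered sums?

Ordered (compositions into 3 parts): C(15,2) = 105.
Partitions of 16 into exactly 3 parts: 21.
Difference: 105 − 21 = 84.

84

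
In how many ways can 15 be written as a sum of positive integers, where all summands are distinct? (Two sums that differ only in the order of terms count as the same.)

27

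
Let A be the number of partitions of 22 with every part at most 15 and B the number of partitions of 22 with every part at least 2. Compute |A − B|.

Partitions of 22 with every part at most 15: 972.
Partitions of 22 with every part at least 2: 210.
|972 − 210| = 762.

762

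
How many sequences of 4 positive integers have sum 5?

4

Place 3 bars in the 4 internal gaps of a row of 5 dots: C(4,3) = 4.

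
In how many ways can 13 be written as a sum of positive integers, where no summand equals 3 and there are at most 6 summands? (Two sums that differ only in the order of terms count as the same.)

A partial list (first 12 by largest part):
13
12, 1
11, 2
11, 1, 1
10, 2, 1
10, 1, 1, 1
9, 4
9, 2, 2
9, 2, 1, 1
9, 1, 1, 1, 1
8, 5
8, 4, 1
…and 29 more, for 41 total.

41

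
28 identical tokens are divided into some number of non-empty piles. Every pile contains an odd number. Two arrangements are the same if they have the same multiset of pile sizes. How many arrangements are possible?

222

A full systematic count gives 222.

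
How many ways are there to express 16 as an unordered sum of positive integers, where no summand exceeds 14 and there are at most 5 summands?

99

Systematic enumeration (by largest part, then next-largest, …) yields 99.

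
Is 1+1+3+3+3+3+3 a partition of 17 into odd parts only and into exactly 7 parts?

Yes

The parts sum to 17, and the condition 'every summand is odd' holds; the condition 'there are exactly 7 summands' holds.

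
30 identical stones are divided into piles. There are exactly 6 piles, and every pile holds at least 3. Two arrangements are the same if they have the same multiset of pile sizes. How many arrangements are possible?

A partial list (first 12 by largest part):
15, 3, 3, 3, 3, 3
14, 4, 3, 3, 3, 3
13, 5, 3, 3, 3, 3
13, 4, 4, 3, 3, 3
12, 6, 3, 3, 3, 3
12, 5, 4, 3, 3, 3
12, 4, 4, 4, 3, 3
11, 7, 3, 3, 3, 3
11, 6, 4, 3, 3, 3
11, 5, 5, 3, 3, 3
11, 5, 4, 4, 3, 3
11, 4, 4, 4, 4, 3
…and 46 more, for 58 total.

58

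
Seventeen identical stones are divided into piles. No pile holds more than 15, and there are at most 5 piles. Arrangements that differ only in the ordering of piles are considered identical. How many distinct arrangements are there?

117

Counting exhaustively, 117 partitions satisfy the conditions.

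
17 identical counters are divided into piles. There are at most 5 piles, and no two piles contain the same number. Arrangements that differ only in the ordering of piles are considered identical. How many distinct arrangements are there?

38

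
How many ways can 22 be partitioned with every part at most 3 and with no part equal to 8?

52

There are too many to list fully; the first 12 (by largest part) are:
1, 3, 3, 3, 3, 3, 3, 3
2, 2, 3, 3, 3, 3, 3, 3
1, 1, 2, 3, 3, 3, 3, 3, 3
1, 1, 1, 1, 3, 3, 3, 3, 3, 3
1, 2, 2, 2, 3, 3, 3, 3, 3
1, 1, 1, 2, 2, 3, 3, 3, 3, 3
1, 1, 1, 1, 1, 2, 3, 3, 3, 3, 3
1, 1, 1, 1, 1, 1, 1, 3, 3, 3, 3, 3
2, 2, 2, 2, 2, 3, 3, 3, 3
1, 1, 2, 2, 2, 2, 3, 3, 3, 3
1, 1, 1, 1, 2, 2, 2, 3, 3, 3, 3
1, 1, 1, 1, 1, 1, 2, 2, 3, 3, 3, 3
…and 40 more, for 52 total.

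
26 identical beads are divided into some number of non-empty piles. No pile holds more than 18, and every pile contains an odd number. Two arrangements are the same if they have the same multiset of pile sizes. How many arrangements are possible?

154

Counting exhaustively, 154 partitions satisfy the conditions.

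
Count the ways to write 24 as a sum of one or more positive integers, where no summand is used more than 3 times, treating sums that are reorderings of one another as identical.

Direct enumeration gives 722 partitions.

722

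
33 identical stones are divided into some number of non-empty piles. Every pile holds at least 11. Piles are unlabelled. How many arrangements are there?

The partitions of 33 that satisfy the conditions:
33
11, 22
12, 21
13, 20
14, 19
15, 18
16, 17
11, 11, 11
Counting gives 8.

8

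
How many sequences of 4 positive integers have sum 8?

35

By stars and bars with positive parts, the count is C(7,3) = 35.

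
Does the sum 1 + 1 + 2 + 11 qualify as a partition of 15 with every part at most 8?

The parts sum to 15, and the condition 'no summand exceeds 8' is violated.

No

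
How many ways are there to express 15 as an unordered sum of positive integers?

176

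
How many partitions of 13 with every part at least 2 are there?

Enumerating:
13
11 + 2
10 + 3
9 + 4
9 + 2 + 2
8 + 5
8 + 3 + 2
7 + 6
7 + 4 + 2
7 + 3 + 3
7 + 2 + 2 + 2
6 + 5 + 2
6 + 4 + 3
6 + 3 + 2 + 2
5 + 5 + 3
5 + 4 + 4
5 + 4 + 2 + 2
5 + 3 + 3 + 2
5 + 2 + 2 + 2 + 2
4 + 4 + 3 + 2
4 + 3 + 3 + 3
4 + 3 + 2 + 2 + 2
3 + 3 + 3 + 2 + 2
3 + 2 + 2 + 2 + 2 + 2
Counting gives 24.

24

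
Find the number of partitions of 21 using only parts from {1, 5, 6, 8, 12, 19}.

25

Enumerating:
19 + 1 + 1
12 + 8 + 1
12 + 6 + 1 + 1 + 1
12 + 5 + 1 + 1 + 1 + 1
12 + 1 + 1 + 1 + 1 + 1 + 1 + 1 + 1 + 1
8 + 8 + 5
8 + 8 + 1 + 1 + 1 + 1 + 1
8 + 6 + 6 + 1
8 + 6 + 5 + 1 + 1
8 + 6 + 1 + 1 + 1 + 1 + 1 + 1 + 1
8 + 5 + 5 + 1 + 1 + 1
8 + 5 + 1 + 1 + 1 + 1 + 1 + 1 + 1 + 1
8 + 1 + 1 + 1 + 1 + 1 + 1 + 1 + 1 + 1 + 1 + 1 + 1 + 1
6 + 6 + 6 + 1 + 1 + 1
6 + 6 + 5 + 1 + 1 + 1 + 1
6 + 6 + 1 + 1 + 1 + 1 + 1 + 1 + 1 + 1 + 1
6 + 5 + 5 + 5
6 + 5 + 5 + 1 + 1 + 1 + 1 + 1
6 + 5 + 1 + 1 + 1 + 1 + 1 + 1 + 1 + 1 + 1 + 1
6 + 1 + 1 + 1 + 1 + 1 + 1 + 1 + 1 + 1 + 1 + 1 + 1 + 1 + 1 + 1
5 + 5 + 5 + 5 + 1
5 + 5 + 5 + 1 + 1 + 1 + 1 + 1 + 1
5 + 5 + 1 + 1 + 1 + 1 + 1 + 1 + 1 + 1 + 1 + 1 + 1
5 + 1 + 1 + 1 + 1 + 1 + 1 + 1 + 1 + 1 + 1 + 1 + 1 + 1 + 1 + 1 + 1
1 + 1 + 1 + 1 + 1 + 1 + 1 + 1 + 1 + 1 + 1 + 1 + 1 + 1 + 1 + 1 + 1 + 1 + 1 + 1 + 1
That's 25 in total.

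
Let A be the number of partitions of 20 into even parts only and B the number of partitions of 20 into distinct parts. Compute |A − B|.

22

Partitions of 20 into even parts only: 42.
Partitions of 20 into distinct parts: 64.
|42 − 64| = 22.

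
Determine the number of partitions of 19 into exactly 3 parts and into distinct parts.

21

Listing the qualifying partitions of 19:
1 + 2 + 16
1 + 3 + 15
1 + 4 + 14
2 + 3 + 14
1 + 5 + 13
2 + 4 + 13
1 + 6 + 12
2 + 5 + 12
3 + 4 + 12
1 + 7 + 11
2 + 6 + 11
3 + 5 + 11
1 + 8 + 10
2 + 7 + 10
3 + 6 + 10
4 + 5 + 10
2 + 8 + 9
3 + 7 + 9
4 + 6 + 9
4 + 7 + 8
5 + 6 + 8
That's 21 in total.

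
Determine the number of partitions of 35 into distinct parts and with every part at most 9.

Enumerating:
9, 8, 7, 6, 5
9, 8, 7, 6, 4, 1
9, 8, 7, 6, 3, 2
9, 8, 7, 5, 4, 2
9, 8, 7, 5, 3, 2, 1
9, 8, 6, 5, 4, 3
9, 8, 6, 5, 4, 2, 1
9, 7, 6, 5, 4, 3, 1
8, 7, 6, 5, 4, 3, 2
That's 9 in total.

9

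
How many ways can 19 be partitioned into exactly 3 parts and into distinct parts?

21

The partitions of 19 that satisfy the conditions:
16, 2, 1
15, 3, 1
14, 4, 1
14, 3, 2
13, 5, 1
13, 4, 2
12, 6, 1
12, 5, 2
12, 4, 3
11, 7, 1
11, 6, 2
11, 5, 3
10, 8, 1
10, 7, 2
10, 6, 3
10, 5, 4
9, 8, 2
9, 7, 3
9, 6, 4
8, 7, 4
8, 6, 5
That's 21 in total.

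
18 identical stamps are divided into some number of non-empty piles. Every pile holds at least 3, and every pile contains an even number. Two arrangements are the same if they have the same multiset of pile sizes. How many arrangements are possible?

8

Enumerating:
18
14,4
12,6
10,8
10,4,4
8,6,4
6,6,6
6,4,4,4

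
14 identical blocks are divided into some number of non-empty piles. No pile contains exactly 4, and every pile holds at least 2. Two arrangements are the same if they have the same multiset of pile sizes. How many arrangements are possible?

The partitions of 14 that satisfy the conditions:
14
12+2
11+3
10+2+2
9+5
9+3+2
8+6
8+3+3
8+2+2+2
7+7
7+5+2
7+3+2+2
6+6+2
6+5+3
6+3+3+2
6+2+2+2+2
5+5+2+2
5+3+3+3
5+3+2+2+2
3+3+3+3+2
3+3+2+2+2+2
2+2+2+2+2+2+2
Counting gives 22.

22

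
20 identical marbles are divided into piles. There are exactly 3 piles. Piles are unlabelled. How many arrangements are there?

A partial list (first 12 by largest part):
18,1,1
17,2,1
16,3,1
16,2,2
15,4,1
15,3,2
14,5,1
14,4,2
14,3,3
13,6,1
13,5,2
13,4,3
…and 21 more, for 33 total.

33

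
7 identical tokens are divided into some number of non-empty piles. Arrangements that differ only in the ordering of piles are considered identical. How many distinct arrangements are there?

15

The partitions of 7 that satisfy the conditions:
7
6,1
5,2
5,1,1
4,3
4,2,1
4,1,1,1
3,3,1
3,2,2
3,2,1,1
3,1,1,1,1
2,2,2,1
2,2,1,1,1
2,1,1,1,1,1
1,1,1,1,1,1,1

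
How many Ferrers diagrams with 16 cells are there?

Counting exhaustively, 231 partitions satisfy the conditions.

231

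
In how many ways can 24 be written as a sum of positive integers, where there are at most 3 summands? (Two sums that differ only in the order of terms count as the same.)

There are too many to list fully; the first 12 (by largest part) are:
24
23+1
22+2
22+1+1
21+3
21+2+1
20+4
20+3+1
20+2+2
19+5
19+4+1
19+3+2
…and 49 more, for 61 total.

61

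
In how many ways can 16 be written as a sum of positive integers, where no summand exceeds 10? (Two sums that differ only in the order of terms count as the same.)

212

There are 212 such partitions.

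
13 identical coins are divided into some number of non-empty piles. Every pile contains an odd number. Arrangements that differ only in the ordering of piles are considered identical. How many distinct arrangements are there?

18

They are:
13
11, 1, 1
9, 3, 1
9, 1, 1, 1, 1
7, 5, 1
7, 3, 3
7, 3, 1, 1, 1
7, 1, 1, 1, 1, 1, 1
5, 5, 3
5, 5, 1, 1, 1
5, 3, 3, 1, 1
5, 3, 1, 1, 1, 1, 1
5, 1, 1, 1, 1, 1, 1, 1, 1
3, 3, 3, 3, 1
3, 3, 3, 1, 1, 1, 1
3, 3, 1, 1, 1, 1, 1, 1, 1
3, 1, 1, 1, 1, 1, 1, 1, 1, 1, 1
1, 1, 1, 1, 1, 1, 1, 1, 1, 1, 1, 1, 1
That's 18 in total.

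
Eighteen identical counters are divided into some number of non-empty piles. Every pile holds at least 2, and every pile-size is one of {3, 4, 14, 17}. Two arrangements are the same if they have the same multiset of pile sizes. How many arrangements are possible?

Enumerating:
14 + 4
4 + 4 + 4 + 3 + 3
3 + 3 + 3 + 3 + 3 + 3

3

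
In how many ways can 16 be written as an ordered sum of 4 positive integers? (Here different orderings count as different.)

455

By stars and bars with positive parts, the count is C(15,3) = 455.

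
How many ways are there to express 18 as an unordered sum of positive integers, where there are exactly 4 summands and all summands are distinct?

15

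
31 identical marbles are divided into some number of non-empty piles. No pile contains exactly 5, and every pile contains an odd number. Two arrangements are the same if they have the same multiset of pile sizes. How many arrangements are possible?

175

A full systematic count gives 175.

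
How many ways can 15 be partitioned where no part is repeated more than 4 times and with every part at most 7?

Direct enumeration gives 86 partitions.

86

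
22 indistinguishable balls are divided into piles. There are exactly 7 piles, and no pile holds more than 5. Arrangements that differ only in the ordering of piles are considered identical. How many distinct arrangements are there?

Enumerating:
1 + 1 + 1 + 4 + 5 + 5 + 5
1 + 1 + 2 + 3 + 5 + 5 + 5
1 + 2 + 2 + 2 + 5 + 5 + 5
1 + 1 + 2 + 4 + 4 + 5 + 5
1 + 1 + 3 + 3 + 4 + 5 + 5
1 + 2 + 2 + 3 + 4 + 5 + 5
2 + 2 + 2 + 2 + 4 + 5 + 5
1 + 2 + 3 + 3 + 3 + 5 + 5
2 + 2 + 2 + 3 + 3 + 5 + 5
1 + 1 + 3 + 4 + 4 + 4 + 5
1 + 2 + 2 + 4 + 4 + 4 + 5
1 + 2 + 3 + 3 + 4 + 4 + 5
2 + 2 + 2 + 3 + 4 + 4 + 5
1 + 3 + 3 + 3 + 3 + 4 + 5
2 + 2 + 3 + 3 + 3 + 4 + 5
2 + 3 + 3 + 3 + 3 + 3 + 5
1 + 1 + 4 + 4 + 4 + 4 + 4
1 + 2 + 3 + 4 + 4 + 4 + 4
2 + 2 + 2 + 4 + 4 + 4 + 4
1 + 3 + 3 + 3 + 4 + 4 + 4
2 + 2 + 3 + 3 + 4 + 4 + 4
2 + 3 + 3 + 3 + 3 + 4 + 4
3 + 3 + 3 + 3 + 3 + 3 + 4

23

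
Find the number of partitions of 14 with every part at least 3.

13

The partitions of 14 that satisfy the conditions:
14
11 + 3
10 + 4
9 + 5
8 + 6
8 + 3 + 3
7 + 7
7 + 4 + 3
6 + 5 + 3
6 + 4 + 4
5 + 5 + 4
5 + 3 + 3 + 3
4 + 4 + 3 + 3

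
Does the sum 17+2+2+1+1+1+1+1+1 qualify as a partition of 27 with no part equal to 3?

Yes

The parts sum to 27, and the condition 'no summand equals 3' holds.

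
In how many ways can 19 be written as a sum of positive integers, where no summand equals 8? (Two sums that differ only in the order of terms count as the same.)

There are 434 such partitions.

434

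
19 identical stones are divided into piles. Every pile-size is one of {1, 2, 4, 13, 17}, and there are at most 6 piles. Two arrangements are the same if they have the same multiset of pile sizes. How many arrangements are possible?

Listing the qualifying partitions of 19:
17+2
17+1+1
13+4+2
13+4+1+1
13+2+2+2
13+2+2+1+1
13+2+1+1+1+1
4+4+4+4+2+1
Counting gives 8.

8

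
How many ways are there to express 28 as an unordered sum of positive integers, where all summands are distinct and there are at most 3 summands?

A partial list (first 12 by largest part):
28
27,1
26,2
25,3
25,2,1
24,4
24,3,1
23,5
23,4,1
23,3,2
22,6
22,5,1
…and 54 more, for 66 total.

66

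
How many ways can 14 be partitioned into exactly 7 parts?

The partitions of 14 that satisfy the conditions:
8+1+1+1+1+1+1
7+2+1+1+1+1+1
6+3+1+1+1+1+1
6+2+2+1+1+1+1
5+4+1+1+1+1+1
5+3+2+1+1+1+1
5+2+2+2+1+1+1
4+4+2+1+1+1+1
4+3+3+1+1+1+1
4+3+2+2+1+1+1
4+2+2+2+2+1+1
3+3+3+2+1+1+1
3+3+2+2+2+1+1
3+2+2+2+2+2+1
2+2+2+2+2+2+2

15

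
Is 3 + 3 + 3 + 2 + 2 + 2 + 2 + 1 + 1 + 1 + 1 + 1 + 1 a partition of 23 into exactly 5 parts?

No

The parts sum to 23, and the condition 'there are exactly 5 summands' is violated.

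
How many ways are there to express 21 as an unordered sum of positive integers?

There are 792 such partitions.

792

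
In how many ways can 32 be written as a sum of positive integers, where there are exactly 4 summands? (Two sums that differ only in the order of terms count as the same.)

Enumerating by decreasing first part gives 249 partitions in all.

249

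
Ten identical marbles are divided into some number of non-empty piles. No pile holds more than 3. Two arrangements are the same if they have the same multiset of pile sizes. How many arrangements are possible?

They are:
3 + 3 + 3 + 1
3 + 3 + 2 + 2
3 + 3 + 2 + 1 + 1
3 + 3 + 1 + 1 + 1 + 1
3 + 2 + 2 + 2 + 1
3 + 2 + 2 + 1 + 1 + 1
3 + 2 + 1 + 1 + 1 + 1 + 1
3 + 1 + 1 + 1 + 1 + 1 + 1 + 1
2 + 2 + 2 + 2 + 2
2 + 2 + 2 + 2 + 1 + 1
2 + 2 + 2 + 1 + 1 + 1 + 1
2 + 2 + 1 + 1 + 1 + 1 + 1 + 1
2 + 1 + 1 + 1 + 1 + 1 + 1 + 1 + 1
1 + 1 + 1 + 1 + 1 + 1 + 1 + 1 + 1 + 1
That's 14 in total.

14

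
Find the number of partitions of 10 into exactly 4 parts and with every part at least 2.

2

Listing the qualifying partitions of 10:
2 + 2 + 2 + 4
2 + 2 + 3 + 3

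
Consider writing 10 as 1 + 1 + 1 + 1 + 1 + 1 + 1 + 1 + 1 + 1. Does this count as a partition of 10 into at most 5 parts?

The parts sum to 10, and the condition 'there are at most 5 summands' is violated.

No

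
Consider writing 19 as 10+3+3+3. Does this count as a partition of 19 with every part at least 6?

No

The parts sum to 19, and the condition 'every summand is at least 6' is violated.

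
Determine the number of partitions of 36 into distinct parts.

668

Counting exhaustively, 668 partitions satisfy the conditions.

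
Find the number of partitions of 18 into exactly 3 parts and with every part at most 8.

7

Enumerating:
2+8+8
3+7+8
4+6+8
5+5+8
4+7+7
5+6+7
6+6+6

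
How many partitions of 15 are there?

176

Systematic enumeration (by largest part, then next-largest, …) yields 176.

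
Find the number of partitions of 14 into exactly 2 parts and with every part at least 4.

4

Enumerating:
10+4
9+5
8+6
7+7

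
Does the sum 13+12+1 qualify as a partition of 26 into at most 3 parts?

Yes

The parts sum to 26, and the condition 'there are at most 3 summands' holds.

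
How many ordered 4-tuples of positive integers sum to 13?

220

Place 3 bars in the 12 internal gaps of a row of 13 dots: C(12,3) = 220.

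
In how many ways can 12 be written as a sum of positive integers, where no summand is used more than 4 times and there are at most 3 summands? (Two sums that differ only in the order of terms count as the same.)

Listing the qualifying partitions of 12:
12
11 + 1
10 + 2
10 + 1 + 1
9 + 3
9 + 2 + 1
8 + 4
8 + 3 + 1
8 + 2 + 2
7 + 5
7 + 4 + 1
7 + 3 + 2
6 + 6
6 + 5 + 1
6 + 4 + 2
6 + 3 + 3
5 + 5 + 2
5 + 4 + 3
4 + 4 + 4

19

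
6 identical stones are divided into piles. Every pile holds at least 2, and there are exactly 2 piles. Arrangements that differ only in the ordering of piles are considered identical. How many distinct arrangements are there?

Listing the qualifying partitions of 6:
4+2
3+3

2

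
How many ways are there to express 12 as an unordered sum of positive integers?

77

Direct enumeration gives 77 partitions.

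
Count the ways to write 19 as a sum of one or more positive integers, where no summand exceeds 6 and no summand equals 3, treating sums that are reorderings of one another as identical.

99

Systematic enumeration (by largest part, then next-largest, …) yields 99.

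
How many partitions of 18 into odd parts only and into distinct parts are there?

The partitions of 18 that satisfy the conditions:
17, 1
15, 3
13, 5
11, 7
9, 5, 3, 1
That's 5 in total.

5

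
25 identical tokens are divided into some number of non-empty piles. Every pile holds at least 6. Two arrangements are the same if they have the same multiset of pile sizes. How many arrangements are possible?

17

Enumerating:
25
19,6
18,7
17,8
16,9
15,10
14,11
13,12
13,6,6
12,7,6
11,8,6
11,7,7
10,9,6
10,8,7
9,9,7
9,8,8
7,6,6,6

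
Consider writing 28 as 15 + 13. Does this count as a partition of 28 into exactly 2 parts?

Yes

The parts sum to 28, and the condition 'there are exactly 2 summands' holds.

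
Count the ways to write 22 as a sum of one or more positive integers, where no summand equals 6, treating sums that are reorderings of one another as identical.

771

Enumerating by decreasing first part gives 771 partitions in all.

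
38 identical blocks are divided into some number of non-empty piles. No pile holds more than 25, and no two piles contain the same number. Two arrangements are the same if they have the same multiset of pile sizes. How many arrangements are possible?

794

A full systematic count gives 794.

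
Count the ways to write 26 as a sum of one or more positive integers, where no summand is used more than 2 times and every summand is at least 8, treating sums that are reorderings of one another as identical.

9

The partitions of 26 that satisfy the conditions:
26
8 + 18
9 + 17
10 + 16
11 + 15
12 + 14
13 + 13
8 + 8 + 10
8 + 9 + 9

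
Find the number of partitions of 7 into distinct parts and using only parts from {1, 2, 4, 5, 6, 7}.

4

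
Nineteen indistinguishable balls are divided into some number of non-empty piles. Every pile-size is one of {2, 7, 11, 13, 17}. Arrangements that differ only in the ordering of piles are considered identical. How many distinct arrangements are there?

4

They are:
17+2
13+2+2+2
11+2+2+2+2
7+2+2+2+2+2+2
That's 4 in total.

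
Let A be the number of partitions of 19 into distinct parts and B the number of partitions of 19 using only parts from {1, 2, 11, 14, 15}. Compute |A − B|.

33

Partitions of 19 into distinct parts: 54.
Partitions of 19 using only parts from {1, 2, 11, 14, 15}: 21.
|54 − 21| = 33.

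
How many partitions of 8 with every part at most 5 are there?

Enumerating:
5+3
5+2+1
5+1+1+1
4+4
4+3+1
4+2+2
4+2+1+1
4+1+1+1+1
3+3+2
3+3+1+1
3+2+2+1
3+2+1+1+1
3+1+1+1+1+1
2+2+2+2
2+2+2+1+1
2+2+1+1+1+1
2+1+1+1+1+1+1
1+1+1+1+1+1+1+1
Counting gives 18.

18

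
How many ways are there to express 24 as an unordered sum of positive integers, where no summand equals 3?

783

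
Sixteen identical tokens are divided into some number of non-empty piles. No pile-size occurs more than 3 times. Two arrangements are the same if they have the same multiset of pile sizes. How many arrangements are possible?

Systematic enumeration (by largest part, then next-largest, …) yields 132.

132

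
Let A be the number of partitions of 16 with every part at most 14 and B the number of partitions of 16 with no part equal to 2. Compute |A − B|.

Partitions of 16 with every part at most 14: 229.
Partitions of 16 with no part equal to 2: 96.
|229 − 96| = 133.

133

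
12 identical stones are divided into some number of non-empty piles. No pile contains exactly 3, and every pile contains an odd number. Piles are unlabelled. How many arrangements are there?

Listing the qualifying partitions of 12:
11,1
9,1,1,1
7,5
7,1,1,1,1,1
5,5,1,1
5,1,1,1,1,1,1,1
1,1,1,1,1,1,1,1,1,1,1,1

7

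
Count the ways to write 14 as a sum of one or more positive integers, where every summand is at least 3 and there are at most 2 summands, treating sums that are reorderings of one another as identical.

Listing the qualifying partitions of 14:
14
3 + 11
4 + 10
5 + 9
6 + 8
7 + 7
That's 6 in total.

6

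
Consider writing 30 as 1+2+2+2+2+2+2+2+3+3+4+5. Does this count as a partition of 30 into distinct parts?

No

The parts sum to 30, and the condition 'all summands are distinct' is violated.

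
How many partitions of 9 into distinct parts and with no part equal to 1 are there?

Enumerating:
9
7,2
6,3
5,4
4,3,2
Counting gives 5.

5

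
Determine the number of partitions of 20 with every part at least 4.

They are:
20
16,4
15,5
14,6
13,7
12,8
12,4,4
11,9
11,5,4
10,10
10,6,4
10,5,5
9,7,4
9,6,5
8,8,4
8,7,5
8,6,6
8,4,4,4
7,7,6
7,5,4,4
6,6,4,4
6,5,5,4
5,5,5,5
4,4,4,4,4
That's 24 in total.

24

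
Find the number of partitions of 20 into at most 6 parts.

282

Enumerating by decreasing first part gives 282 partitions in all.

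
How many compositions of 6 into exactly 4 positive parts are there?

10

Place 3 bars in the 5 internal gaps of a row of 6 dots: C(5,3) = 10.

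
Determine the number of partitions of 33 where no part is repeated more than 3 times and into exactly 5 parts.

Counting exhaustively, 532 partitions satisfy the conditions.

532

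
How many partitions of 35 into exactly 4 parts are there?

Enumerating by decreasing first part gives 321 partitions in all.

321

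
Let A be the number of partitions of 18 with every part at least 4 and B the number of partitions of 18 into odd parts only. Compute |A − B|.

30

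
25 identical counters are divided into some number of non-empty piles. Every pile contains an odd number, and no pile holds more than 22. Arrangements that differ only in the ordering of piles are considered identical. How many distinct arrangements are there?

There are 140 such partitions.

140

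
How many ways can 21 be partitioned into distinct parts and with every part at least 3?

Listing the qualifying partitions of 21:
21
18,3
17,4
16,5
15,6
14,7
14,4,3
13,8
13,5,3
12,9
12,6,3
12,5,4
11,10
11,7,3
11,6,4
10,8,3
10,7,4
10,6,5
9,8,4
9,7,5
9,5,4,3
8,7,6
8,6,4,3
7,6,5,3
That's 24 in total.

24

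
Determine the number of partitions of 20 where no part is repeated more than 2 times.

202

There are 202 such partitions.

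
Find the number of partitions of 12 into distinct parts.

Listing the qualifying partitions of 12:
12
11+1
10+2
9+3
9+2+1
8+4
8+3+1
7+5
7+4+1
7+3+2
6+5+1
6+4+2
6+3+2+1
5+4+3
5+4+2+1

15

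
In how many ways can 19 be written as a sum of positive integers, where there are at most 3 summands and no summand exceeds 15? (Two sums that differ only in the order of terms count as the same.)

There are too many to list fully; the first 12 (by largest part) are:
15 + 4
15 + 3 + 1
15 + 2 + 2
14 + 5
14 + 4 + 1
14 + 3 + 2
13 + 6
13 + 5 + 1
13 + 4 + 2
13 + 3 + 3
12 + 7
12 + 6 + 1
…and 22 more, for 34 total.

34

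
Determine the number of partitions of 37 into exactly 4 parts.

Enumerating by decreasing first part gives 378 partitions in all.

378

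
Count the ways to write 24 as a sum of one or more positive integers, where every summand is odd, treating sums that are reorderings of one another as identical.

122

Systematic enumeration (by largest part, then next-largest, …) yields 122.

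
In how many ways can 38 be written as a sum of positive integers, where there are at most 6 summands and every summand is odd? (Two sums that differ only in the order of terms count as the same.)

218

Systematic enumeration (by largest part, then next-largest, …) yields 218.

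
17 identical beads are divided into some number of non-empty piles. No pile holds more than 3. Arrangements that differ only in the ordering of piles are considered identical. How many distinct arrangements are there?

33

A partial list (first 12 by largest part):
2,3,3,3,3,3
1,1,3,3,3,3,3
1,2,2,3,3,3,3
1,1,1,2,3,3,3,3
1,1,1,1,1,3,3,3,3
2,2,2,2,3,3,3
1,1,2,2,2,3,3,3
1,1,1,1,2,2,3,3,3
1,1,1,1,1,1,2,3,3,3
1,1,1,1,1,1,1,1,3,3,3
1,2,2,2,2,2,3,3
1,1,1,2,2,2,2,3,3
…and 21 more, for 33 total.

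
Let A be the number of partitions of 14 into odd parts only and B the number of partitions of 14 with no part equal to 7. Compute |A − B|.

98

Partitions of 14 into odd parts only: 22.
Partitions of 14 with no part equal to 7: 120.
|22 − 120| = 98.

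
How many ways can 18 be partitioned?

385

Systematic enumeration (by largest part, then next-largest, …) yields 385.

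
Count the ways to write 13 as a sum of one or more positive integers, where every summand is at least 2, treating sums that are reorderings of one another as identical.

The partitions of 13 that satisfy the conditions:
13
2 + 11
3 + 10
4 + 9
2 + 2 + 9
5 + 8
2 + 3 + 8
6 + 7
2 + 4 + 7
3 + 3 + 7
2 + 2 + 2 + 7
2 + 5 + 6
3 + 4 + 6
2 + 2 + 3 + 6
3 + 5 + 5
4 + 4 + 5
2 + 2 + 4 + 5
2 + 3 + 3 + 5
2 + 2 + 2 + 2 + 5
2 + 3 + 4 + 4
3 + 3 + 3 + 4
2 + 2 + 2 + 3 + 4
2 + 2 + 3 + 3 + 3
2 + 2 + 2 + 2 + 2 + 3
Counting gives 24.

24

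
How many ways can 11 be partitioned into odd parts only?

12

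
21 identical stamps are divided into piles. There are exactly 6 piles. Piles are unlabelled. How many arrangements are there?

110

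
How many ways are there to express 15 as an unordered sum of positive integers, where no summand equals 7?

Counting exhaustively, 154 partitions satisfy the conditions.

154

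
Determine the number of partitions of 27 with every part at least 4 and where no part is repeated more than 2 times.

65

A partial list (first 12 by largest part):
27
23 + 4
22 + 5
21 + 6
20 + 7
19 + 8
19 + 4 + 4
18 + 9
18 + 5 + 4
17 + 10
17 + 6 + 4
17 + 5 + 5
…and 53 more, for 65 total.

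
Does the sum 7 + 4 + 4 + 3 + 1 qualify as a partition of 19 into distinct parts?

The parts sum to 19, and the condition 'all summands are distinct' is violated.

No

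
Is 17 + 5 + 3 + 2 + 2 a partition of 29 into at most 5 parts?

Yes

The parts sum to 29, and the condition 'there are at most 5 summands' holds.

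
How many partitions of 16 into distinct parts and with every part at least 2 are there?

Listing the qualifying partitions of 16:
16
2, 14
3, 13
4, 12
5, 11
2, 3, 11
6, 10
2, 4, 10
7, 9
2, 5, 9
3, 4, 9
2, 6, 8
3, 5, 8
3, 6, 7
4, 5, 7
2, 3, 4, 7
2, 3, 5, 6

17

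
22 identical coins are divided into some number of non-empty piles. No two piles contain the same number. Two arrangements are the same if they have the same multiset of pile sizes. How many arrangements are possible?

Counting exhaustively, 89 partitions satisfy the conditions.

89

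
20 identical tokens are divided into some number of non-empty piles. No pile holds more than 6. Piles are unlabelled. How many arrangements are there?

Direct enumeration gives 282 partitions.

282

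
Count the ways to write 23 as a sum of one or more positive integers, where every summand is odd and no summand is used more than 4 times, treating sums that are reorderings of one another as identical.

54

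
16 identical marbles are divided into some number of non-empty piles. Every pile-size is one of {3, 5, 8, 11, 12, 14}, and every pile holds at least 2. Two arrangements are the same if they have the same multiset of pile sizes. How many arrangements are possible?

Listing the qualifying partitions of 16:
11 + 5
8 + 8
8 + 5 + 3
5 + 5 + 3 + 3
That's 4 in total.

4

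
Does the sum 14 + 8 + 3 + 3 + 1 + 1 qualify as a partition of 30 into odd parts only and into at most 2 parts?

The parts sum to 30, and the condition 'every summand is odd' is violated.

No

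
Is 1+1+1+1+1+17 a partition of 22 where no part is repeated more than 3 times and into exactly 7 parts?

No

The parts sum to 22, and the condition 'no summand is used more than 3 times' is violated.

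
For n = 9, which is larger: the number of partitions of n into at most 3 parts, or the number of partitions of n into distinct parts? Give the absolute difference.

4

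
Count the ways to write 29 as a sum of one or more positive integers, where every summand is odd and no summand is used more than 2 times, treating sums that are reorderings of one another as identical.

53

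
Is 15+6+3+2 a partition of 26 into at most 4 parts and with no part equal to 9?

The parts sum to 26, and the condition 'there are at most 4 summands' holds; the condition 'no summand equals 9' holds.

Yes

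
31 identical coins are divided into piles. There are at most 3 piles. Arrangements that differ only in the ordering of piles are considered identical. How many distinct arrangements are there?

96

Enumerating by decreasing first part gives 96 partitions in all.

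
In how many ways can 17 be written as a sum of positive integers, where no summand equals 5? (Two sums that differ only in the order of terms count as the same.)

Systematic enumeration (by largest part, then next-largest, …) yields 220.

220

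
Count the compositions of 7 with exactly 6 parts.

6

Equivalently, choose which 5 of the 6 gaps become plus signs: C(6,5) = 6.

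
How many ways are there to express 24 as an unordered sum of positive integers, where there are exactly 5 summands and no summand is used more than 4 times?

Enumerating by decreasing first part gives 164 partitions in all.

164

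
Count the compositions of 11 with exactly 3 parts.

45

A composition of 11 into 3 positive parts is chosen by placing 2 dividers among the 10 gaps between 11 units: C(10,2) = 45.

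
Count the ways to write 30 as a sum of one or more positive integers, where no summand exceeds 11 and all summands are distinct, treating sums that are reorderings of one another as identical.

A partial list (first 12 by largest part):
11 + 10 + 9
11 + 10 + 8 + 1
11 + 10 + 7 + 2
11 + 10 + 6 + 3
11 + 10 + 6 + 2 + 1
11 + 10 + 5 + 4
11 + 10 + 5 + 3 + 1
11 + 10 + 4 + 3 + 2
11 + 9 + 8 + 2
11 + 9 + 7 + 3
11 + 9 + 7 + 2 + 1
11 + 9 + 6 + 4
…and 56 more, for 68 total.

68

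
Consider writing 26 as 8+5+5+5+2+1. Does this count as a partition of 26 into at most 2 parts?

No

The parts sum to 26, and the condition 'there are at most 2 summands' is violated.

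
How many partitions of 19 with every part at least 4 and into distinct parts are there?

Enumerating:
19
15+4
14+5
13+6
12+7
11+8
10+9
10+5+4
9+6+4
8+7+4
8+6+5
That's 11 in total.

11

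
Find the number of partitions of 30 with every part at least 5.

A partial list (first 12 by largest part):
30
25, 5
24, 6
23, 7
22, 8
21, 9
20, 10
20, 5, 5
19, 11
19, 6, 5
18, 12
18, 7, 5
…and 58 more, for 70 total.

70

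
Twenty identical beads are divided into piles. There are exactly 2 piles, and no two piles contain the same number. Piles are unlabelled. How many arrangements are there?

9

The partitions of 20 that satisfy the conditions:
1, 19
2, 18
3, 17
4, 16
5, 15
6, 14
7, 13
8, 12
9, 11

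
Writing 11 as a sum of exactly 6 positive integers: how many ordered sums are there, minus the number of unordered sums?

Compositions: C(10,5) = 252.
Partitions of 11 into exactly 6 parts: 7.
Difference: 252 − 7 = 245.

245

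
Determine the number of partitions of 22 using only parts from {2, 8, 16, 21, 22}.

5

They are:
22
16,2,2,2
8,8,2,2,2
8,2,2,2,2,2,2,2
2,2,2,2,2,2,2,2,2,2,2
Counting gives 5.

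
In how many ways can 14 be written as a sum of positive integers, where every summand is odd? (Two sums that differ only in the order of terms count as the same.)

22

They are:
1 + 13
3 + 11
1 + 1 + 1 + 11
5 + 9
1 + 1 + 3 + 9
1 + 1 + 1 + 1 + 1 + 9
7 + 7
1 + 1 + 5 + 7
1 + 3 + 3 + 7
1 + 1 + 1 + 1 + 3 + 7
1 + 1 + 1 + 1 + 1 + 1 + 1 + 7
1 + 3 + 5 + 5
1 + 1 + 1 + 1 + 5 + 5
3 + 3 + 3 + 5
1 + 1 + 1 + 3 + 3 + 5
1 + 1 + 1 + 1 + 1 + 1 + 3 + 5
1 + 1 + 1 + 1 + 1 + 1 + 1 + 1 + 1 + 5
1 + 1 + 3 + 3 + 3 + 3
1 + 1 + 1 + 1 + 1 + 3 + 3 + 3
1 + 1 + 1 + 1 + 1 + 1 + 1 + 1 + 3 + 3
1 + 1 + 1 + 1 + 1 + 1 + 1 + 1 + 1 + 1 + 1 + 3
1 + 1 + 1 + 1 + 1 + 1 + 1 + 1 + 1 + 1 + 1 + 1 + 1 + 1
Counting gives 22.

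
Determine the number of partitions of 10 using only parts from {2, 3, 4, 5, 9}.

7

Listing the qualifying partitions of 10:
5+5
5+3+2
4+4+2
4+3+3
4+2+2+2
3+3+2+2
2+2+2+2+2
Counting gives 7.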